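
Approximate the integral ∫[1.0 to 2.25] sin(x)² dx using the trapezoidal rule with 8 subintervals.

f(x) = sin(x)²
a = 1.0, b = 2.25, n = 8
h = (b - a)/n = 0.156250

Trapezoidal rule: (h/2)[f(x₀) + 2f(x₁) + 2f(x₂) + ... + f(xₙ)]

x_0 = 1.0000, f(x_0) = 0.708073, coefficient = 1
x_1 = 1.1562, f(x_1) = 0.837773, coefficient = 2
x_2 = 1.3125, f(x_2) = 0.934754, coefficient = 2
x_3 = 1.4688, f(x_3) = 0.989623, coefficient = 2
x_4 = 1.6250, f(x_4) = 0.997065, coefficient = 2
x_5 = 1.7812, f(x_5) = 0.956359, coefficient = 2
x_6 = 1.9375, f(x_6) = 0.871449, coefficient = 2
x_7 = 2.0938, f(x_7) = 0.750558, coefficient = 2
x_8 = 2.2500, f(x_8) = 0.605398, coefficient = 1

I ≈ (0.156250/2) × 13.988632 = 1.092862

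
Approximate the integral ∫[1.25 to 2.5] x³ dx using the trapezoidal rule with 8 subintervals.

f(x) = x³
a = 1.25, b = 2.5, n = 8
h = (b - a)/n = 0.156250

Trapezoidal rule: (h/2)[f(x₀) + 2f(x₁) + 2f(x₂) + ... + f(xₙ)]

x_0 = 1.2500, f(x_0) = 1.953125, coefficient = 1
x_1 = 1.4062, f(x_1) = 2.780914, coefficient = 2
x_2 = 1.5625, f(x_2) = 3.814697, coefficient = 2
x_3 = 1.7188, f(x_3) = 5.077362, coefficient = 2
x_4 = 1.8750, f(x_4) = 6.591797, coefficient = 2
x_5 = 2.0312, f(x_5) = 8.380890, coefficient = 2
x_6 = 2.1875, f(x_6) = 10.467529, coefficient = 2
x_7 = 2.3438, f(x_7) = 12.874603, coefficient = 2
x_8 = 2.5000, f(x_8) = 15.625000, coefficient = 1

I ≈ (0.156250/2) × 117.553711 = 9.183884
Exact value: 9.155273
Error: 0.028610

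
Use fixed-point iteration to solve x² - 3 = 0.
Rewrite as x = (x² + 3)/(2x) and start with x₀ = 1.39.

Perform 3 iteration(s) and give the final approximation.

Equation: x² - 3 = 0
Fixed-point form: x = (x² + 3)/(2x)
x₀ = 1.39

x_1 = g(1.390000) = 1.774137
x_2 = g(1.774137) = 1.732550
x_3 = g(1.732550) = 1.732051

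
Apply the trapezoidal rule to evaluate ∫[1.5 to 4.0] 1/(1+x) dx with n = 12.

f(x) = 1/(1+x)
a = 1.5, b = 4.0, n = 12
h = (b - a)/n = 0.208333

Trapezoidal rule: (h/2)[f(x₀) + 2f(x₁) + 2f(x₂) + ... + f(xₙ)]

x_0 = 1.5000, f(x_0) = 0.400000, coefficient = 1
x_1 = 1.7083, f(x_1) = 0.369231, coefficient = 2
x_2 = 1.9167, f(x_2) = 0.342857, coefficient = 2
x_3 = 2.1250, f(x_3) = 0.320000, coefficient = 2
x_4 = 2.3333, f(x_4) = 0.300000, coefficient = 2
x_5 = 2.5417, f(x_5) = 0.282353, coefficient = 2
x_6 = 2.7500, f(x_6) = 0.266667, coefficient = 2
x_7 = 2.9583, f(x_7) = 0.252632, coefficient = 2
x_8 = 3.1667, f(x_8) = 0.240000, coefficient = 2
x_9 = 3.3750, f(x_9) = 0.228571, coefficient = 2
x_10 = 3.5833, f(x_10) = 0.218182, coefficient = 2
x_11 = 3.7917, f(x_11) = 0.208696, coefficient = 2
x_12 = 4.0000, f(x_12) = 0.200000, coefficient = 1

I ≈ (0.208333/2) × 6.658376 = 0.693581
Exact value: 0.693147
Error: 0.000434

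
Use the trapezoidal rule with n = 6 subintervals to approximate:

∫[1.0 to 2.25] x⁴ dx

f(x) = x⁴
a = 1.0, b = 2.25, n = 6
h = (b - a)/n = 0.208333

Trapezoidal rule: (h/2)[f(x₀) + 2f(x₁) + 2f(x₂) + ... + f(xₙ)]

x_0 = 1.0000, f(x_0) = 1.000000, coefficient = 1
x_1 = 1.2083, f(x_1) = 2.131803, coefficient = 2
x_2 = 1.4167, f(x_2) = 4.027826, coefficient = 2
x_3 = 1.6250, f(x_3) = 6.972900, coefficient = 2
x_4 = 1.8333, f(x_4) = 11.297068, coefficient = 2
x_5 = 2.0417, f(x_5) = 17.375582, coefficient = 2
x_6 = 2.2500, f(x_6) = 25.628906, coefficient = 1

I ≈ (0.208333/2) × 110.239264 = 11.483257
Exact value: 11.333008
Error: 0.150249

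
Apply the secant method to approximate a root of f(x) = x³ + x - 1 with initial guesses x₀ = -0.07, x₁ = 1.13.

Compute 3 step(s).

f(x) = x³ + x - 1
x₀ = -0.07, x₁ = 1.13

Secant formula: x_{n+1} = x_n - f(x_n)(x_n - x_{n-1})/(f(x_n) - f(x_{n-1}))

Iteration 1:
  f(-0.070000) = -1.070343
  f(1.130000) = 1.572897
  x_2 = 1.130000 - 1.572897×(1.130000 - (-0.070000))/(1.572897 - (-1.070343))
       = 0.415923
Iteration 2:
  f(1.130000) = 1.572897
  f(0.415923) = -0.512125
  x_3 = 0.415923 - (-0.512125)×(0.415923 - 1.130000)/(-0.512125 - 1.572897)
       = 0.591315
Iteration 3:
  f(0.415923) = -0.512125
  f(0.591315) = -0.201929
  x_4 = 0.591315 - (-0.201929)×(0.591315 - 0.415923)/(-0.201929 - (-0.512125))
       = 0.705491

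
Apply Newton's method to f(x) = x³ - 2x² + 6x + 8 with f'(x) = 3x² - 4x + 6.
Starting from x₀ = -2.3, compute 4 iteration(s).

f(x) = x³ - 2x² + 6x + 8
f'(x) = 3x² - 4x + 6
x₀ = -2.3

Newton-Raphson formula: x_{n+1} = x_n - f(x_n)/f'(x_n)

Iteration 1:
  f(-2.300000) = -28.547000
  f'(-2.300000) = 31.070000
  x_1 = -2.300000 - (-28.547000)/31.070000 = -1.381204
Iteration 2:
  f(-1.381204) = -6.737625
  f'(-1.381204) = 17.247986
  x_2 = -1.381204 - (-6.737625)/17.247986 = -0.990571
Iteration 3:
  f(-0.990571) = -0.877869
  f'(-0.990571) = 12.905978
  x_3 = -0.990571 - (-0.877869)/12.905978 = -0.922551
Iteration 4:
  f(-0.922551) = -0.022688
  f'(-0.922551) = 12.243504
  x_4 = -0.922551 - (-0.022688)/12.243504 = -0.920698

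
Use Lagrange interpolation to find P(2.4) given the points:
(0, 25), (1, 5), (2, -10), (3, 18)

Lagrange interpolation formula:
P(x) = Σ yᵢ × Lᵢ(x)
where Lᵢ(x) = Π_{j≠i} (x - xⱼ)/(xᵢ - xⱼ)

L_0(2.4) = (2.4 - 1)/(0 - 1) × (2.4 - 2)/(0 - 2) × (2.4 - 3)/(0 - 3) = 0.056000
L_1(2.4) = (2.4 - 0)/(1 - 0) × (2.4 - 2)/(1 - 2) × (2.4 - 3)/(1 - 3) = -0.288000
L_2(2.4) = (2.4 - 0)/(2 - 0) × (2.4 - 1)/(2 - 1) × (2.4 - 3)/(2 - 3) = 1.008000
L_3(2.4) = (2.4 - 0)/(3 - 0) × (2.4 - 1)/(3 - 1) × (2.4 - 2)/(3 - 2) = 0.224000

P(2.4) = 25×L_0(2.4) + 5×L_1(2.4) + (-10)×L_2(2.4) + 18×L_3(2.4)
P(2.4) = -6.088000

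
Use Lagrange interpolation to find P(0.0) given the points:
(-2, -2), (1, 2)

Lagrange interpolation formula:
P(x) = Σ yᵢ × Lᵢ(x)
where Lᵢ(x) = Π_{j≠i} (x - xⱼ)/(xᵢ - xⱼ)

L_0(0.0) = (0.0 - 1)/(-2 - 1) = 0.333333
L_1(0.0) = (0.0 - (-2))/(1 - (-2)) = 0.666667

P(0.0) = (-2)×L_0(0.0) + 2×L_1(0.0)
P(0.0) = 0.666667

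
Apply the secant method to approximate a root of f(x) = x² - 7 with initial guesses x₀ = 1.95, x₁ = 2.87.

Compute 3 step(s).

f(x) = x² - 7
x₀ = 1.95, x₁ = 2.87

Secant formula: x_{n+1} = x_n - f(x_n)(x_n - x_{n-1})/(f(x_n) - f(x_{n-1}))

Iteration 1:
  f(1.950000) = -3.197500
  f(2.870000) = 1.236900
  x_2 = 2.870000 - 1.236900×(2.870000 - 1.950000)/(1.236900 - (-3.197500))
       = 2.613382
Iteration 2:
  f(2.870000) = 1.236900
  f(2.613382) = -0.170236
  x_3 = 2.613382 - (-0.170236)×(2.613382 - 2.870000)/(-0.170236 - 1.236900)
       = 2.644428
Iteration 3:
  f(2.613382) = -0.170236
  f(2.644428) = -0.007003
  x_4 = 2.644428 - (-0.007003)×(2.644428 - 2.613382)/(-0.007003 - (-0.170236))
       = 2.645759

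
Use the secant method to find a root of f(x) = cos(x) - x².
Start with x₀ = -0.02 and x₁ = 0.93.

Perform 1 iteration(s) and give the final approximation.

f(x) = cos(x) - x²
x₀ = -0.02, x₁ = 0.93

Secant formula: x_{n+1} = x_n - f(x_n)(x_n - x_{n-1})/(f(x_n) - f(x_{n-1}))

Iteration 1:
  f(-0.020000) = 0.999400
  f(0.930000) = -0.267066
  x_2 = 0.930000 - (-0.267066)×(0.930000 - (-0.020000))/(-0.267066 - 0.999400)
       = 0.729669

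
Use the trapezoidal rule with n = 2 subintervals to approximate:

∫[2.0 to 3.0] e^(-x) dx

f(x) = e^(-x)
a = 2.0, b = 3.0, n = 2
h = (b - a)/n = 0.500000

Trapezoidal rule: (h/2)[f(x₀) + 2f(x₁) + 2f(x₂) + ... + f(xₙ)]

x_0 = 2.0000, f(x_0) = 0.135335, coefficient = 1
x_1 = 2.5000, f(x_1) = 0.082085, coefficient = 2
x_2 = 3.0000, f(x_2) = 0.049787, coefficient = 1

I ≈ (0.500000/2) × 0.349292 = 0.087323
Exact value: 0.085548
Error: 0.001775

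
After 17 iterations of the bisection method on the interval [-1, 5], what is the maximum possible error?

Bisection error bound: |error| ≤ (b-a)/2^n
|error| ≤ (5 - (-1))/2^17 = 6/2^17
|error| ≤ 0.0000457764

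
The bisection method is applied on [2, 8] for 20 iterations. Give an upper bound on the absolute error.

Bisection error bound: |error| ≤ (b-a)/2^n
|error| ≤ (8 - 2)/2^20 = 6/2^20
|error| ≤ 0.0000057220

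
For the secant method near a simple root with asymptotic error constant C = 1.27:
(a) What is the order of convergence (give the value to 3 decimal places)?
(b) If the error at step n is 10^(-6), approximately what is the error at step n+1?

(a) Secant method has superlinear convergence with order φ = (1+√5)/2 ≈ 1.618.
    This means |e_{n+1}| ≈ C|e_n|^1.618.

(b) With |e_n| = 10^(-6) and C = 1.27:
    |e_{n+1}| ≈ 1.27 × (10^(-6))^1.618 = 1.27 × 10^(-9.71)

(a) ≈ 1.618 (golden ratio); (b) |e_{n+1}| ≈ 2.487e-10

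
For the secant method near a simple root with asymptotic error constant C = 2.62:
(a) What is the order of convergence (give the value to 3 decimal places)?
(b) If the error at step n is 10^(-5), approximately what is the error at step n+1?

(a) Secant method has superlinear convergence with order φ = (1+√5)/2 ≈ 1.618.
    This means |e_{n+1}| ≈ C|e_n|^1.618.

(b) With |e_n| = 10^(-5) and C = 2.62:
    |e_{n+1}| ≈ 2.62 × (10^(-5))^1.618 = 2.62 × 10^(-8.09)

(a) ≈ 1.618 (golden ratio); (b) |e_{n+1}| ≈ 2.129e-08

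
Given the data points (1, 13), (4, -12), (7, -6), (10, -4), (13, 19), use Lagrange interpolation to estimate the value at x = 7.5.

Lagrange interpolation formula:
P(x) = Σ yᵢ × Lᵢ(x)
where Lᵢ(x) = Π_{j≠i} (x - xⱼ)/(xᵢ - xⱼ)

L_0(7.5) = (7.5 - 4)/(1 - 4) × (7.5 - 7)/(1 - 7) × (7.5 - 10)/(1 - 10) × (7.5 - 13)/(1 - 13) = 0.012378
L_1(7.5) = (7.5 - 1)/(4 - 1) × (7.5 - 7)/(4 - 7) × (7.5 - 10)/(4 - 10) × (7.5 - 13)/(4 - 13) = -0.091950
L_2(7.5) = (7.5 - 1)/(7 - 1) × (7.5 - 4)/(7 - 4) × (7.5 - 10)/(7 - 10) × (7.5 - 13)/(7 - 13) = 0.965471
L_3(7.5) = (7.5 - 1)/(10 - 1) × (7.5 - 4)/(10 - 4) × (7.5 - 7)/(10 - 7) × (7.5 - 13)/(10 - 13) = 0.128729
L_4(7.5) = (7.5 - 1)/(13 - 1) × (7.5 - 4)/(13 - 4) × (7.5 - 7)/(13 - 7) × (7.5 - 10)/(13 - 10) = -0.014628

P(7.5) = 13×L_0(7.5) + (-12)×L_1(7.5) + (-6)×L_2(7.5) + (-4)×L_3(7.5) + 19×L_4(7.5)
P(7.5) = -5.321373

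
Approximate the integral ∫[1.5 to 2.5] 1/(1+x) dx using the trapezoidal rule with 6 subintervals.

f(x) = 1/(1+x)
a = 1.5, b = 2.5, n = 6
h = (b - a)/n = 0.166667

Trapezoidal rule: (h/2)[f(x₀) + 2f(x₁) + 2f(x₂) + ... + f(xₙ)]

x_0 = 1.5000, f(x_0) = 0.400000, coefficient = 1
x_1 = 1.6667, f(x_1) = 0.375000, coefficient = 2
x_2 = 1.8333, f(x_2) = 0.352941, coefficient = 2
x_3 = 2.0000, f(x_3) = 0.333333, coefficient = 2
x_4 = 2.1667, f(x_4) = 0.315789, coefficient = 2
x_5 = 2.3333, f(x_5) = 0.300000, coefficient = 2
x_6 = 2.5000, f(x_6) = 0.285714, coefficient = 1

I ≈ (0.166667/2) × 4.039842 = 0.336654
Exact value: 0.336472
Error: 0.000181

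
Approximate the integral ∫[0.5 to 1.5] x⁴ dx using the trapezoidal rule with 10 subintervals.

f(x) = x⁴
a = 0.5, b = 1.5, n = 10
h = (b - a)/n = 0.100000

Trapezoidal rule: (h/2)[f(x₀) + 2f(x₁) + 2f(x₂) + ... + f(xₙ)]

x_0 = 0.5000, f(x_0) = 0.062500, coefficient = 1
x_1 = 0.6000, f(x_1) = 0.129600, coefficient = 2
x_2 = 0.7000, f(x_2) = 0.240100, coefficient = 2
x_3 = 0.8000, f(x_3) = 0.409600, coefficient = 2
x_4 = 0.9000, f(x_4) = 0.656100, coefficient = 2
x_5 = 1.0000, f(x_5) = 1.000000, coefficient = 2
x_6 = 1.1000, f(x_6) = 1.464100, coefficient = 2
x_7 = 1.2000, f(x_7) = 2.073600, coefficient = 2
x_8 = 1.3000, f(x_8) = 2.856100, coefficient = 2
x_9 = 1.4000, f(x_9) = 3.841600, coefficient = 2
x_10 = 1.5000, f(x_10) = 5.062500, coefficient = 1

I ≈ (0.100000/2) × 30.466600 = 1.523330
Exact value: 1.512500
Error: 0.010830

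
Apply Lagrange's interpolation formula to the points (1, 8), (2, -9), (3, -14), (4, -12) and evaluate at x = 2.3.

Lagrange interpolation formula:
P(x) = Σ yᵢ × Lᵢ(x)
where Lᵢ(x) = Π_{j≠i} (x - xⱼ)/(xᵢ - xⱼ)

L_0(2.3) = (2.3 - 2)/(1 - 2) × (2.3 - 3)/(1 - 3) × (2.3 - 4)/(1 - 4) = -0.059500
L_1(2.3) = (2.3 - 1)/(2 - 1) × (2.3 - 3)/(2 - 3) × (2.3 - 4)/(2 - 4) = 0.773500
L_2(2.3) = (2.3 - 1)/(3 - 1) × (2.3 - 2)/(3 - 2) × (2.3 - 4)/(3 - 4) = 0.331500
L_3(2.3) = (2.3 - 1)/(4 - 1) × (2.3 - 2)/(4 - 2) × (2.3 - 3)/(4 - 3) = -0.045500

P(2.3) = 8×L_0(2.3) + (-9)×L_1(2.3) + (-14)×L_2(2.3) + (-12)×L_3(2.3)
P(2.3) = -11.532500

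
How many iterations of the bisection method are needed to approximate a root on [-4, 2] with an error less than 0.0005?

We need (b-a)/2^n ≤ 0.0005
(2 - (-4))/2^n ≤ 0.0005
6/2^n ≤ 0.0005
2^n ≥ 12000
n ≥ log₂(12000) = 13.55
n ≥ 14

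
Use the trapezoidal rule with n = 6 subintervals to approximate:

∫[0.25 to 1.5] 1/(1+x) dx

f(x) = 1/(1+x)
a = 0.25, b = 1.5, n = 6
h = (b - a)/n = 0.208333

Trapezoidal rule: (h/2)[f(x₀) + 2f(x₁) + 2f(x₂) + ... + f(xₙ)]

x_0 = 0.2500, f(x_0) = 0.800000, coefficient = 1
x_1 = 0.4583, f(x_1) = 0.685714, coefficient = 2
x_2 = 0.6667, f(x_2) = 0.600000, coefficient = 2
x_3 = 0.8750, f(x_3) = 0.533333, coefficient = 2
x_4 = 1.0833, f(x_4) = 0.480000, coefficient = 2
x_5 = 1.2917, f(x_5) = 0.436364, coefficient = 2
x_6 = 1.5000, f(x_6) = 0.400000, coefficient = 1

I ≈ (0.208333/2) × 6.670823 = 0.694877
Exact value: 0.693147
Error: 0.001730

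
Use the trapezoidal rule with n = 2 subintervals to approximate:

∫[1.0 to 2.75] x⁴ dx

f(x) = x⁴
a = 1.0, b = 2.75, n = 2
h = (b - a)/n = 0.875000

Trapezoidal rule: (h/2)[f(x₀) + 2f(x₁) + 2f(x₂) + ... + f(xₙ)]

x_0 = 1.0000, f(x_0) = 1.000000, coefficient = 1
x_1 = 1.8750, f(x_1) = 12.359619, coefficient = 2
x_2 = 2.7500, f(x_2) = 57.191406, coefficient = 1

I ≈ (0.875000/2) × 82.910645 = 36.273407
Exact value: 31.255273
Error: 5.018134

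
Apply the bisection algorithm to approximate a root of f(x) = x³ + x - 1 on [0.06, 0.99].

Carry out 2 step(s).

f(x) = x³ + x - 1
Initial interval: [0.06, 0.99]

Iteration 1:
  c_1 = (0.060000 + 0.990000)/2 = 0.525000
  f(c_1) = f(0.525000) = -0.330297
  f(a) × f(c) ≥ 0, new interval: [0.525000, 0.990000]
Iteration 2:
  c_2 = (0.525000 + 0.990000)/2 = 0.757500
  f(c_2) = f(0.757500) = 0.192158
  f(a) × f(c) < 0, new interval: [0.525000, 0.757500]

After 2 iteration(s), the approximation is c_2 = 0.757500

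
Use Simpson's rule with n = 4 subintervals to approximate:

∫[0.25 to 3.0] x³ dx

f(x) = x³
a = 0.25, b = 3.0, n = 4
h = (b - a)/n = 0.687500

Simpson's rule: (h/3)[f(x₀) + 4f(x₁) + 2f(x₂) + ... + f(xₙ)]

x_0 = 0.2500, f(x_0) = 0.015625, coefficient = 1
x_1 = 0.9375, f(x_1) = 0.823975, coefficient = 4
x_2 = 1.6250, f(x_2) = 4.291016, coefficient = 2
x_3 = 2.3125, f(x_3) = 12.366455, coefficient = 4
x_4 = 3.0000, f(x_4) = 27.000000, coefficient = 1

I ≈ (0.687500/3) × 88.359375 = 20.249023
Exact value: 20.249023
Error: 0.000000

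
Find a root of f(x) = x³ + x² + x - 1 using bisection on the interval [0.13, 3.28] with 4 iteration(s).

f(x) = x³ + x² + x - 1
Initial interval: [0.13, 3.28]

Iteration 1:
  c_1 = (0.130000 + 3.280000)/2 = 1.705000
  f(c_1) = f(1.705000) = 8.568503
  f(a) × f(c) < 0, new interval: [0.130000, 1.705000]
Iteration 2:
  c_2 = (0.130000 + 1.705000)/2 = 0.917500
  f(c_2) = f(0.917500) = 1.531663
  f(a) × f(c) < 0, new interval: [0.130000, 0.917500]
Iteration 3:
  c_3 = (0.130000 + 0.917500)/2 = 0.523750
  f(c_3) = f(0.523750) = -0.058264
  f(a) × f(c) ≥ 0, new interval: [0.523750, 0.917500]
Iteration 4:
  c_4 = (0.523750 + 0.917500)/2 = 0.720625
  f(c_4) = f(0.720625) = 0.614146
  f(a) × f(c) < 0, new interval: [0.523750, 0.720625]

After 4 iteration(s), the approximation is c_4 = 0.720625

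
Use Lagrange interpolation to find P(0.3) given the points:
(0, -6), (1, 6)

Lagrange interpolation formula:
P(x) = Σ yᵢ × Lᵢ(x)
where Lᵢ(x) = Π_{j≠i} (x - xⱼ)/(xᵢ - xⱼ)

L_0(0.3) = (0.3 - 1)/(0 - 1) = 0.700000
L_1(0.3) = (0.3 - 0)/(1 - 0) = 0.300000

P(0.3) = (-6)×L_0(0.3) + 6×L_1(0.3)
P(0.3) = -2.400000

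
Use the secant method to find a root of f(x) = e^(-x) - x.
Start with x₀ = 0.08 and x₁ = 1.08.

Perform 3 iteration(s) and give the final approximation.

f(x) = e^(-x) - x
x₀ = 0.08, x₁ = 1.08

Secant formula: x_{n+1} = x_n - f(x_n)(x_n - x_{n-1})/(f(x_n) - f(x_{n-1}))

Iteration 1:
  f(0.080000) = 0.843116
  f(1.080000) = -0.740404
  x_2 = 1.080000 - (-0.740404)×(1.080000 - 0.080000)/(-0.740404 - 0.843116)
       = 0.612431
Iteration 2:
  f(1.080000) = -0.740404
  f(0.612431) = -0.070400
  x_3 = 0.612431 - (-0.070400)×(0.612431 - 1.080000)/(-0.070400 - (-0.740404))
       = 0.563302
Iteration 3:
  f(0.612431) = -0.070400
  f(0.563302) = 0.006024
  x_4 = 0.563302 - 0.006024×(0.563302 - 0.612431)/(0.006024 - (-0.070400))
       = 0.567175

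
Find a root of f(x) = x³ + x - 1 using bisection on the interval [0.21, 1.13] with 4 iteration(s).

f(x) = x³ + x - 1
Initial interval: [0.21, 1.13]

Iteration 1:
  c_1 = (0.210000 + 1.130000)/2 = 0.670000
  f(c_1) = f(0.670000) = -0.029237
  f(a) × f(c) ≥ 0, new interval: [0.670000, 1.130000]
Iteration 2:
  c_2 = (0.670000 + 1.130000)/2 = 0.900000
  f(c_2) = f(0.900000) = 0.629000
  f(a) × f(c) < 0, new interval: [0.670000, 0.900000]
Iteration 3:
  c_3 = (0.670000 + 0.900000)/2 = 0.785000
  f(c_3) = f(0.785000) = 0.268737
  f(a) × f(c) < 0, new interval: [0.670000, 0.785000]
Iteration 4:
  c_4 = (0.670000 + 0.785000)/2 = 0.727500
  f(c_4) = f(0.727500) = 0.112534
  f(a) × f(c) < 0, new interval: [0.670000, 0.727500]

After 4 iteration(s), the approximation is c_4 = 0.727500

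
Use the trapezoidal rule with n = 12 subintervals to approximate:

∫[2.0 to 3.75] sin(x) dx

f(x) = sin(x)
a = 2.0, b = 3.75, n = 12
h = (b - a)/n = 0.145833

Trapezoidal rule: (h/2)[f(x₀) + 2f(x₁) + 2f(x₂) + ... + f(xₙ)]

x_0 = 2.0000, f(x_0) = 0.909297, coefficient = 1
x_1 = 2.1458, f(x_1) = 0.839172, coefficient = 2
x_2 = 2.2917, f(x_2) = 0.751232, coefficient = 2
x_3 = 2.4375, f(x_3) = 0.647343, coefficient = 2
x_4 = 2.5833, f(x_4) = 0.529711, coefficient = 2
x_5 = 2.7292, f(x_5) = 0.400833, coefficient = 2
x_6 = 2.8750, f(x_6) = 0.263446, coefficient = 2
x_7 = 3.0208, f(x_7) = 0.120466, coefficient = 2
x_8 = 3.1667, f(x_8) = -0.025071, coefficient = 2
x_9 = 3.3125, f(x_9) = -0.170077, coefficient = 2
x_10 = 3.4583, f(x_10) = -0.311471, coefficient = 2
x_11 = 3.6042, f(x_11) = -0.446253, coefficient = 2
x_12 = 3.7500, f(x_12) = -0.571561, coefficient = 1

I ≈ (0.145833/2) × 5.536396 = 0.403696
Exact value: 0.404413
Error: 0.000717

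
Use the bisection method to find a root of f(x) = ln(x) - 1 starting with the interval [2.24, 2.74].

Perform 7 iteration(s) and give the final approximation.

f(x) = ln(x) - 1
Initial interval: [2.24, 2.74]

Iteration 1:
  c_1 = (2.240000 + 2.740000)/2 = 2.490000
  f(c_1) = f(2.490000) = -0.087717
  f(a) × f(c) ≥ 0, new interval: [2.490000, 2.740000]
Iteration 2:
  c_2 = (2.490000 + 2.740000)/2 = 2.615000
  f(c_2) = f(2.615000) = -0.038736
  f(a) × f(c) ≥ 0, new interval: [2.615000, 2.740000]
Iteration 3:
  c_3 = (2.615000 + 2.740000)/2 = 2.677500
  f(c_3) = f(2.677500) = -0.015116
  f(a) × f(c) ≥ 0, new interval: [2.677500, 2.740000]
Iteration 4:
  c_4 = (2.677500 + 2.740000)/2 = 2.708750
  f(c_4) = f(2.708750) = -0.003513
  f(a) × f(c) ≥ 0, new interval: [2.708750, 2.740000]
Iteration 5:
  c_5 = (2.708750 + 2.740000)/2 = 2.724375
  f(c_5) = f(2.724375) = 0.002239
  f(a) × f(c) < 0, new interval: [2.708750, 2.724375]
Iteration 6:
  c_6 = (2.708750 + 2.724375)/2 = 2.716563
  f(c_6) = f(2.716563) = -0.000633
  f(a) × f(c) ≥ 0, new interval: [2.716563, 2.724375]
Iteration 7:
  c_7 = (2.716563 + 2.724375)/2 = 2.720469
  f(c_7) = f(2.720469) = 0.000804
  f(a) × f(c) < 0, new interval: [2.716563, 2.720469]

After 7 iteration(s), the approximation is c_7 = 2.720469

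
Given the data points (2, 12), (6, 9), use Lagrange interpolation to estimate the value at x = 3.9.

Lagrange interpolation formula:
P(x) = Σ yᵢ × Lᵢ(x)
where Lᵢ(x) = Π_{j≠i} (x - xⱼ)/(xᵢ - xⱼ)

L_0(3.9) = (3.9 - 6)/(2 - 6) = 0.525000
L_1(3.9) = (3.9 - 2)/(6 - 2) = 0.475000

P(3.9) = 12×L_0(3.9) + 9×L_1(3.9)
P(3.9) = 10.575000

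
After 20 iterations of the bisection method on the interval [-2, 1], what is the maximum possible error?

Bisection error bound: |error| ≤ (b-a)/2^n
|error| ≤ (1 - (-2))/2^20 = 3/2^20
|error| ≤ 0.0000028610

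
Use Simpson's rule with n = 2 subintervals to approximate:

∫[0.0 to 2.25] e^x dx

f(x) = e^x
a = 0.0, b = 2.25, n = 2
h = (b - a)/n = 1.125000

Simpson's rule: (h/3)[f(x₀) + 4f(x₁) + 2f(x₂) + ... + f(xₙ)]

x_0 = 0.0000, f(x_0) = 1.000000, coefficient = 1
x_1 = 1.1250, f(x_1) = 3.080217, coefficient = 4
x_2 = 2.2500, f(x_2) = 9.487736, coefficient = 1

I ≈ (1.125000/3) × 22.808603 = 8.553226
Exact value: 8.487736
Error: 0.065490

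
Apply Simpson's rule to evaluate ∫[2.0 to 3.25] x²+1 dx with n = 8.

f(x) = x²+1
a = 2.0, b = 3.25, n = 8
h = (b - a)/n = 0.156250

Simpson's rule: (h/3)[f(x₀) + 4f(x₁) + 2f(x₂) + ... + f(xₙ)]

x_0 = 2.0000, f(x_0) = 5.000000, coefficient = 1
x_1 = 2.1562, f(x_1) = 5.649414, coefficient = 4
x_2 = 2.3125, f(x_2) = 6.347656, coefficient = 2
x_3 = 2.4688, f(x_3) = 7.094727, coefficient = 4
x_4 = 2.6250, f(x_4) = 7.890625, coefficient = 2
x_5 = 2.7812, f(x_5) = 8.735352, coefficient = 4
x_6 = 2.9375, f(x_6) = 9.628906, coefficient = 2
x_7 = 3.0938, f(x_7) = 10.571289, coefficient = 4
x_8 = 3.2500, f(x_8) = 11.562500, coefficient = 1

I ≈ (0.156250/3) × 192.500000 = 10.026042
Exact value: 10.026042
Error: 0.000000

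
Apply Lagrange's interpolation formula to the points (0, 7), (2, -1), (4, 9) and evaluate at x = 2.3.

Lagrange interpolation formula:
P(x) = Σ yᵢ × Lᵢ(x)
where Lᵢ(x) = Π_{j≠i} (x - xⱼ)/(xᵢ - xⱼ)

L_0(2.3) = (2.3 - 2)/(0 - 2) × (2.3 - 4)/(0 - 4) = -0.063750
L_1(2.3) = (2.3 - 0)/(2 - 0) × (2.3 - 4)/(2 - 4) = 0.977500
L_2(2.3) = (2.3 - 0)/(4 - 0) × (2.3 - 2)/(4 - 2) = 0.086250

P(2.3) = 7×L_0(2.3) + (-1)×L_1(2.3) + 9×L_2(2.3)
P(2.3) = -0.647500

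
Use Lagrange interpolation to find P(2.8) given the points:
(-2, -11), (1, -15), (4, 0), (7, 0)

Lagrange interpolation formula:
P(x) = Σ yᵢ × Lᵢ(x)
where Lᵢ(x) = Π_{j≠i} (x - xⱼ)/(xᵢ - xⱼ)

L_0(2.8) = (2.8 - 1)/(-2 - 1) × (2.8 - 4)/(-2 - 4) × (2.8 - 7)/(-2 - 7) = -0.056000
L_1(2.8) = (2.8 - (-2))/(1 - (-2)) × (2.8 - 4)/(1 - 4) × (2.8 - 7)/(1 - 7) = 0.448000
L_2(2.8) = (2.8 - (-2))/(4 - (-2)) × (2.8 - 1)/(4 - 1) × (2.8 - 7)/(4 - 7) = 0.672000
L_3(2.8) = (2.8 - (-2))/(7 - (-2)) × (2.8 - 1)/(7 - 1) × (2.8 - 4)/(7 - 4) = -0.064000

P(2.8) = (-11)×L_0(2.8) + (-15)×L_1(2.8) + 0×L_2(2.8) + 0×L_3(2.8)
P(2.8) = -6.104000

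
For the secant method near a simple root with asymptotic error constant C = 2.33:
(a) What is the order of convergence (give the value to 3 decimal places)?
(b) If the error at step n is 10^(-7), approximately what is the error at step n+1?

(a) Secant method has superlinear convergence with order φ = (1+√5)/2 ≈ 1.618.
    This means |e_{n+1}| ≈ C|e_n|^1.618.

(b) With |e_n| = 10^(-7) and C = 2.33:
    |e_{n+1}| ≈ 2.33 × (10^(-7))^1.618 = 2.33 × 10^(-11.33)

(a) ≈ 1.618 (golden ratio); (b) |e_{n+1}| ≈ 1.099e-11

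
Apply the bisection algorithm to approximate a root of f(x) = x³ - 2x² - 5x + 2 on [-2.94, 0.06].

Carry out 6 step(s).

f(x) = x³ - 2x² - 5x + 2
Initial interval: [-2.94, 0.06]

Iteration 1:
  c_1 = (-2.940000 + 0.060000)/2 = -1.440000
  f(c_1) = f(-1.440000) = 2.066816
  f(a) × f(c) < 0, new interval: [-2.940000, -1.440000]
Iteration 2:
  c_2 = (-2.940000 + (-1.440000))/2 = -2.190000
  f(c_2) = f(-2.190000) = -7.145659
  f(a) × f(c) ≥ 0, new interval: [-2.190000, -1.440000]
Iteration 3:
  c_3 = (-2.190000 + (-1.440000))/2 = -1.815000
  f(c_3) = f(-1.815000) = -1.492468
  f(a) × f(c) ≥ 0, new interval: [-1.815000, -1.440000]
Iteration 4:
  c_4 = (-1.815000 + (-1.440000))/2 = -1.627500
  f(c_4) = f(-1.627500) = 0.529137
  f(a) × f(c) < 0, new interval: [-1.815000, -1.627500]
Iteration 5:
  c_5 = (-1.815000 + (-1.627500))/2 = -1.721250
  f(c_5) = f(-1.721250) = -0.418703
  f(a) × f(c) ≥ 0, new interval: [-1.721250, -1.627500]
Iteration 6:
  c_6 = (-1.721250 + (-1.627500))/2 = -1.674375
  f(c_6) = f(-1.674375) = 0.070648
  f(a) × f(c) < 0, new interval: [-1.721250, -1.674375]

After 6 iteration(s), the approximation is c_6 = -1.674375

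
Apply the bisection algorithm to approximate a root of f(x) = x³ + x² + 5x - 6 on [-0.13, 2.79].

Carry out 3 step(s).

f(x) = x³ + x² + 5x - 6
Initial interval: [-0.13, 2.79]

Iteration 1:
  c_1 = (-0.130000 + 2.790000)/2 = 1.330000
  f(c_1) = f(1.330000) = 4.771537
  f(a) × f(c) < 0, new interval: [-0.130000, 1.330000]
Iteration 2:
  c_2 = (-0.130000 + 1.330000)/2 = 0.600000
  f(c_2) = f(0.600000) = -2.424000
  f(a) × f(c) ≥ 0, new interval: [0.600000, 1.330000]
Iteration 3:
  c_3 = (0.600000 + 1.330000)/2 = 0.965000
  f(c_3) = f(0.965000) = 0.654857
  f(a) × f(c) < 0, new interval: [0.600000, 0.965000]

After 3 iteration(s), the approximation is c_3 = 0.965000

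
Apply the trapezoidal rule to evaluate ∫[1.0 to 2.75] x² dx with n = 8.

f(x) = x²
a = 1.0, b = 2.75, n = 8
h = (b - a)/n = 0.218750

Trapezoidal rule: (h/2)[f(x₀) + 2f(x₁) + 2f(x₂) + ... + f(xₙ)]

x_0 = 1.0000, f(x_0) = 1.000000, coefficient = 1
x_1 = 1.2188, f(x_1) = 1.485352, coefficient = 2
x_2 = 1.4375, f(x_2) = 2.066406, coefficient = 2
x_3 = 1.6562, f(x_3) = 2.743164, coefficient = 2
x_4 = 1.8750, f(x_4) = 3.515625, coefficient = 2
x_5 = 2.0938, f(x_5) = 4.383789, coefficient = 2
x_6 = 2.3125, f(x_6) = 5.347656, coefficient = 2
x_7 = 2.5312, f(x_7) = 6.407227, coefficient = 2
x_8 = 2.7500, f(x_8) = 7.562500, coefficient = 1

I ≈ (0.218750/2) × 60.460938 = 6.612915
Exact value: 6.598958
Error: 0.013957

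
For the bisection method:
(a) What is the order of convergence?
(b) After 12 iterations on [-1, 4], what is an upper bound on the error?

(a) Bisection has linear (order 1) convergence; the error is halved each step.

(b) Error bound = (b-a)/2^n = (4 - (-1))/2^{12}
    = 5/2^{12}

(a) 1 (linear); (b) error ≤ 1.22e-03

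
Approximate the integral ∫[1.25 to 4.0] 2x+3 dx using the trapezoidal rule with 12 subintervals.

f(x) = 2x+3
a = 1.25, b = 4.0, n = 12
h = (b - a)/n = 0.229167

Trapezoidal rule: (h/2)[f(x₀) + 2f(x₁) + 2f(x₂) + ... + f(xₙ)]

x_0 = 1.2500, f(x_0) = 5.500000, coefficient = 1
x_1 = 1.4792, f(x_1) = 5.958333, coefficient = 2
x_2 = 1.7083, f(x_2) = 6.416667, coefficient = 2
x_3 = 1.9375, f(x_3) = 6.875000, coefficient = 2
x_4 = 2.1667, f(x_4) = 7.333333, coefficient = 2
x_5 = 2.3958, f(x_5) = 7.791667, coefficient = 2
x_6 = 2.6250, f(x_6) = 8.250000, coefficient = 2
x_7 = 2.8542, f(x_7) = 8.708333, coefficient = 2
x_8 = 3.0833, f(x_8) = 9.166667, coefficient = 2
x_9 = 3.3125, f(x_9) = 9.625000, coefficient = 2
x_10 = 3.5417, f(x_10) = 10.083333, coefficient = 2
x_11 = 3.7708, f(x_11) = 10.541667, coefficient = 2
x_12 = 4.0000, f(x_12) = 11.000000, coefficient = 1

I ≈ (0.229167/2) × 198.000000 = 22.687500
Exact value: 22.687500
Error: 0.000000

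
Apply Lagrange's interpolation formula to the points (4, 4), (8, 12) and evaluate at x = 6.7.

Lagrange interpolation formula:
P(x) = Σ yᵢ × Lᵢ(x)
where Lᵢ(x) = Π_{j≠i} (x - xⱼ)/(xᵢ - xⱼ)

L_0(6.7) = (6.7 - 8)/(4 - 8) = 0.325000
L_1(6.7) = (6.7 - 4)/(8 - 4) = 0.675000

P(6.7) = 4×L_0(6.7) + 12×L_1(6.7)
P(6.7) = 9.400000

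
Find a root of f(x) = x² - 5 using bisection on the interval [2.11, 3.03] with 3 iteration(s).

f(x) = x² - 5
Initial interval: [2.11, 3.03]

Iteration 1:
  c_1 = (2.110000 + 3.030000)/2 = 2.570000
  f(c_1) = f(2.570000) = 1.604900
  f(a) × f(c) < 0, new interval: [2.110000, 2.570000]
Iteration 2:
  c_2 = (2.110000 + 2.570000)/2 = 2.340000
  f(c_2) = f(2.340000) = 0.475600
  f(a) × f(c) < 0, new interval: [2.110000, 2.340000]
Iteration 3:
  c_3 = (2.110000 + 2.340000)/2 = 2.225000
  f(c_3) = f(2.225000) = -0.049375
  f(a) × f(c) ≥ 0, new interval: [2.225000, 2.340000]

After 3 iteration(s), the approximation is c_3 = 2.225000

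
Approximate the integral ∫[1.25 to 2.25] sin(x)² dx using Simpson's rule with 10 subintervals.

f(x) = sin(x)²
a = 1.25, b = 2.25, n = 10
h = (b - a)/n = 0.100000

Simpson's rule: (h/3)[f(x₀) + 4f(x₁) + 2f(x₂) + ... + f(xₙ)]

x_0 = 1.2500, f(x_0) = 0.900572, coefficient = 1
x_1 = 1.3500, f(x_1) = 0.952036, coefficient = 4
x_2 = 1.4500, f(x_2) = 0.985479, coefficient = 2
x_3 = 1.5500, f(x_3) = 0.999568, coefficient = 4
x_4 = 1.6500, f(x_4) = 0.993740, coefficient = 2
x_5 = 1.7500, f(x_5) = 0.968228, coefficient = 4
x_6 = 1.8500, f(x_6) = 0.924050, coefficient = 2
x_7 = 1.9500, f(x_7) = 0.862966, coefficient = 4
x_8 = 2.0500, f(x_8) = 0.787412, coefficient = 2
x_9 = 2.1500, f(x_9) = 0.700400, coefficient = 4
x_10 = 2.2500, f(x_10) = 0.605398, coefficient = 1

I ≈ (0.100000/3) × 26.820123 = 0.894004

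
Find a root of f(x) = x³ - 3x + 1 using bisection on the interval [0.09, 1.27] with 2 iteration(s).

f(x) = x³ - 3x + 1
Initial interval: [0.09, 1.27]

Iteration 1:
  c_1 = (0.090000 + 1.270000)/2 = 0.680000
  f(c_1) = f(0.680000) = -0.725568
  f(a) × f(c) < 0, new interval: [0.090000, 0.680000]
Iteration 2:
  c_2 = (0.090000 + 0.680000)/2 = 0.385000
  f(c_2) = f(0.385000) = -0.097933
  f(a) × f(c) < 0, new interval: [0.090000, 0.385000]

After 2 iteration(s), the approximation is c_2 = 0.385000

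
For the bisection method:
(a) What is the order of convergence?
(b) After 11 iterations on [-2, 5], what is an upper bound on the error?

(a) Bisection has linear (order 1) convergence; the error is halved each step.

(b) Error bound = (b-a)/2^n = (5 - (-2))/2^{11}
    = 7/2^{11}

(a) 1 (linear); (b) error ≤ 3.42e-03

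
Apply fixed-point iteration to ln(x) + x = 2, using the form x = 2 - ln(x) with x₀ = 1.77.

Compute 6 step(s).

Equation: ln(x) + x = 2
Fixed-point form: x = 2 - ln(x)
x₀ = 1.77

x_1 = g(1.770000) = 1.429020
x_2 = g(1.429020) = 1.643011
x_3 = g(1.643011) = 1.503470
x_4 = g(1.503470) = 1.592224
x_5 = g(1.592224) = 1.534868
x_6 = g(1.534868) = 1.571556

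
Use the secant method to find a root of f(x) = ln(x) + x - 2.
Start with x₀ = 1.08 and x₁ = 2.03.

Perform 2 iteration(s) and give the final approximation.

f(x) = ln(x) + x - 2
x₀ = 1.08, x₁ = 2.03

Secant formula: x_{n+1} = x_n - f(x_n)(x_n - x_{n-1})/(f(x_n) - f(x_{n-1}))

Iteration 1:
  f(1.080000) = -0.843039
  f(2.030000) = 0.738036
  x_2 = 2.030000 - 0.738036×(2.030000 - 1.080000)/(0.738036 - (-0.843039))
       = 1.586546
Iteration 2:
  f(2.030000) = 0.738036
  f(1.586546) = 0.048105
  x_3 = 1.586546 - 0.048105×(1.586546 - 2.030000)/(0.048105 - 0.738036)
       = 1.555626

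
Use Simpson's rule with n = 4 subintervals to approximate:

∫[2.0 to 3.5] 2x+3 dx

f(x) = 2x+3
a = 2.0, b = 3.5, n = 4
h = (b - a)/n = 0.375000

Simpson's rule: (h/3)[f(x₀) + 4f(x₁) + 2f(x₂) + ... + f(xₙ)]

x_0 = 2.0000, f(x_0) = 7.000000, coefficient = 1
x_1 = 2.3750, f(x_1) = 7.750000, coefficient = 4
x_2 = 2.7500, f(x_2) = 8.500000, coefficient = 2
x_3 = 3.1250, f(x_3) = 9.250000, coefficient = 4
x_4 = 3.5000, f(x_4) = 10.000000, coefficient = 1

I ≈ (0.375000/3) × 102.000000 = 12.750000
Exact value: 12.750000
Error: 0.000000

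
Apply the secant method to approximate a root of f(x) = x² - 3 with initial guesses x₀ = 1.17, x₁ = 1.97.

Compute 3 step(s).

f(x) = x² - 3
x₀ = 1.17, x₁ = 1.97

Secant formula: x_{n+1} = x_n - f(x_n)(x_n - x_{n-1})/(f(x_n) - f(x_{n-1}))

Iteration 1:
  f(1.170000) = -1.631100
  f(1.970000) = 0.880900
  x_2 = 1.970000 - 0.880900×(1.970000 - 1.170000)/(0.880900 - (-1.631100))
       = 1.689459
Iteration 2:
  f(1.970000) = 0.880900
  f(1.689459) = -0.145730
  x_3 = 1.689459 - (-0.145730)×(1.689459 - 1.970000)/(-0.145730 - 0.880900)
       = 1.729281
Iteration 3:
  f(1.689459) = -0.145730
  f(1.729281) = -0.009586
  x_4 = 1.729281 - (-0.009586)×(1.729281 - 1.689459)/(-0.009586 - (-0.145730))
       = 1.732085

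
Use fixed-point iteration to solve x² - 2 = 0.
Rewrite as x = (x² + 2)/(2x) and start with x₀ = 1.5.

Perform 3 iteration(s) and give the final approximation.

Equation: x² - 2 = 0
Fixed-point form: x = (x² + 2)/(2x)
x₀ = 1.5

x_1 = g(1.500000) = 1.416667
x_2 = g(1.416667) = 1.414216
x_3 = g(1.414216) = 1.414214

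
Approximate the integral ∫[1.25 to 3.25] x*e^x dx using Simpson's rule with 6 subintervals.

f(x) = x*e^x
a = 1.25, b = 3.25, n = 6
h = (b - a)/n = 0.333333

Simpson's rule: (h/3)[f(x₀) + 4f(x₁) + 2f(x₂) + ... + f(xₙ)]

x_0 = 1.2500, f(x_0) = 4.362929, coefficient = 1
x_1 = 1.5833, f(x_1) = 7.712679, coefficient = 4
x_2 = 1.9167, f(x_2) = 13.029998, coefficient = 2
x_3 = 2.2500, f(x_3) = 21.347406, coefficient = 4
x_4 = 2.5833, f(x_4) = 34.206439, coefficient = 2
x_5 = 2.9167, f(x_5) = 53.898793, coefficient = 4
x_6 = 3.2500, f(x_6) = 83.818605, coefficient = 1

I ≈ (0.333333/3) × 514.489918 = 57.165546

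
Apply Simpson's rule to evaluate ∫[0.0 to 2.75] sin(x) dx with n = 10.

f(x) = sin(x)
a = 0.0, b = 2.75, n = 10
h = (b - a)/n = 0.275000

Simpson's rule: (h/3)[f(x₀) + 4f(x₁) + 2f(x₂) + ... + f(xₙ)]

x_0 = 0.0000, f(x_0) = 0.000000, coefficient = 1
x_1 = 0.2750, f(x_1) = 0.271547, coefficient = 4
x_2 = 0.5500, f(x_2) = 0.522687, coefficient = 2
x_3 = 0.8250, f(x_3) = 0.734548, coefficient = 4
x_4 = 1.1000, f(x_4) = 0.891207, coefficient = 2
x_5 = 1.3750, f(x_5) = 0.980893, coefficient = 4
x_6 = 1.6500, f(x_6) = 0.996865, coefficient = 2
x_7 = 1.9250, f(x_7) = 0.937923, coefficient = 4
x_8 = 2.2000, f(x_8) = 0.808496, coefficient = 2
x_9 = 2.4750, f(x_9) = 0.618312, coefficient = 4
x_10 = 2.7500, f(x_10) = 0.381661, coefficient = 1

I ≈ (0.275000/3) × 20.993063 = 1.924364
Exact value: 1.924302
Error: 0.000062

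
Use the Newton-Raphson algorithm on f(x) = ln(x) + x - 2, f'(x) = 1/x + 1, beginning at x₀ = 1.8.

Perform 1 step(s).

f(x) = ln(x) + x - 2
f'(x) = 1/x + 1
x₀ = 1.8

Newton-Raphson formula: x_{n+1} = x_n - f(x_n)/f'(x_n)

Iteration 1:
  f(1.800000) = 0.387787
  f'(1.800000) = 1.555556
  x_1 = 1.800000 - 0.387787/1.555556 = 1.550709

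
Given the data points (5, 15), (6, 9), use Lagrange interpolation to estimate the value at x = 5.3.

Lagrange interpolation formula:
P(x) = Σ yᵢ × Lᵢ(x)
where Lᵢ(x) = Π_{j≠i} (x - xⱼ)/(xᵢ - xⱼ)

L_0(5.3) = (5.3 - 6)/(5 - 6) = 0.700000
L_1(5.3) = (5.3 - 5)/(6 - 5) = 0.300000

P(5.3) = 15×L_0(5.3) + 9×L_1(5.3)
P(5.3) = 13.200000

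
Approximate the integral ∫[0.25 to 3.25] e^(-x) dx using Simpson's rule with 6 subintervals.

f(x) = e^(-x)
a = 0.25, b = 3.25, n = 6
h = (b - a)/n = 0.500000

Simpson's rule: (h/3)[f(x₀) + 4f(x₁) + 2f(x₂) + ... + f(xₙ)]

x_0 = 0.2500, f(x_0) = 0.778801, coefficient = 1
x_1 = 0.7500, f(x_1) = 0.472367, coefficient = 4
x_2 = 1.2500, f(x_2) = 0.286505, coefficient = 2
x_3 = 1.7500, f(x_3) = 0.173774, coefficient = 4
x_4 = 2.2500, f(x_4) = 0.105399, coefficient = 2
x_5 = 2.7500, f(x_5) = 0.063928, coefficient = 4
x_6 = 3.2500, f(x_6) = 0.038774, coefficient = 1

I ≈ (0.500000/3) × 4.441656 = 0.740276
Exact value: 0.740027
Error: 0.000250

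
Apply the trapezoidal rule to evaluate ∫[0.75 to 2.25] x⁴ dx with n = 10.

f(x) = x⁴
a = 0.75, b = 2.25, n = 10
h = (b - a)/n = 0.150000

Trapezoidal rule: (h/2)[f(x₀) + 2f(x₁) + 2f(x₂) + ... + f(xₙ)]

x_0 = 0.7500, f(x_0) = 0.316406, coefficient = 1
x_1 = 0.9000, f(x_1) = 0.656100, coefficient = 2
x_2 = 1.0500, f(x_2) = 1.215506, coefficient = 2
x_3 = 1.2000, f(x_3) = 2.073600, coefficient = 2
x_4 = 1.3500, f(x_4) = 3.321506, coefficient = 2
x_5 = 1.5000, f(x_5) = 5.062500, coefficient = 2
x_6 = 1.6500, f(x_6) = 7.412006, coefficient = 2
x_7 = 1.8000, f(x_7) = 10.497600, coefficient = 2
x_8 = 1.9500, f(x_8) = 14.459006, coefficient = 2
x_9 = 2.1000, f(x_9) = 19.448100, coefficient = 2
x_10 = 2.2500, f(x_10) = 25.628906, coefficient = 1

I ≈ (0.150000/2) × 154.237162 = 11.567787
Exact value: 11.485547
Error: 0.082240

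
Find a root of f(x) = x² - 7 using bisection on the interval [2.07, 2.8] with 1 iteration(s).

f(x) = x² - 7
Initial interval: [2.07, 2.8]

Iteration 1:
  c_1 = (2.070000 + 2.800000)/2 = 2.435000
  f(c_1) = f(2.435000) = -1.070775
  f(a) × f(c) ≥ 0, new interval: [2.435000, 2.800000]

After 1 iteration(s), the approximation is c_1 = 2.435000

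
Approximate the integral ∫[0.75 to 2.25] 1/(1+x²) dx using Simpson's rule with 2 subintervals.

f(x) = 1/(1+x²)
a = 0.75, b = 2.25, n = 2
h = (b - a)/n = 0.750000

Simpson's rule: (h/3)[f(x₀) + 4f(x₁) + 2f(x₂) + ... + f(xₙ)]

x_0 = 0.7500, f(x_0) = 0.640000, coefficient = 1
x_1 = 1.5000, f(x_1) = 0.307692, coefficient = 4
x_2 = 2.2500, f(x_2) = 0.164948, coefficient = 1

I ≈ (0.750000/3) × 2.035718 = 0.508929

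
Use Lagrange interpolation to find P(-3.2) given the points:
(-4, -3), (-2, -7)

Lagrange interpolation formula:
P(x) = Σ yᵢ × Lᵢ(x)
where Lᵢ(x) = Π_{j≠i} (x - xⱼ)/(xᵢ - xⱼ)

L_0(-3.2) = (-3.2 - (-2))/(-4 - (-2)) = 0.600000
L_1(-3.2) = (-3.2 - (-4))/(-2 - (-4)) = 0.400000

P(-3.2) = (-3)×L_0(-3.2) + (-7)×L_1(-3.2)
P(-3.2) = -4.600000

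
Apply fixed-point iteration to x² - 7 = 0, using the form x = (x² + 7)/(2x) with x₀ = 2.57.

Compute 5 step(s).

Equation: x² - 7 = 0
Fixed-point form: x = (x² + 7)/(2x)
x₀ = 2.57

x_1 = g(2.570000) = 2.646868
x_2 = g(2.646868) = 2.645752
x_3 = g(2.645752) = 2.645751
x_4 = g(2.645751) = 2.645751
x_5 = g(2.645751) = 2.645751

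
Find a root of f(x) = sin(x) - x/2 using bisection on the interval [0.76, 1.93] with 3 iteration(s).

f(x) = sin(x) - x/2
Initial interval: [0.76, 1.93]

Iteration 1:
  c_1 = (0.760000 + 1.930000)/2 = 1.345000
  f(c_1) = f(1.345000) = 0.302116
  f(a) × f(c) ≥ 0, new interval: [1.345000, 1.930000]
Iteration 2:
  c_2 = (1.345000 + 1.930000)/2 = 1.637500
  f(c_2) = f(1.637500) = 0.179026
  f(a) × f(c) ≥ 0, new interval: [1.637500, 1.930000]
Iteration 3:
  c_3 = (1.637500 + 1.930000)/2 = 1.783750
  f(c_3) = f(1.783750) = 0.085536
  f(a) × f(c) ≥ 0, new interval: [1.783750, 1.930000]

After 3 iteration(s), the approximation is c_3 = 1.783750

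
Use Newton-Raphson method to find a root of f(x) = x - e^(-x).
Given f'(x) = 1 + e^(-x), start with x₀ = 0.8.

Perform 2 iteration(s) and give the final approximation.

f(x) = x - e^(-x)
f'(x) = 1 + e^(-x)
x₀ = 0.8

Newton-Raphson formula: x_{n+1} = x_n - f(x_n)/f'(x_n)

Iteration 1:
  f(0.800000) = 0.350671
  f'(0.800000) = 1.449329
  x_1 = 0.800000 - 0.350671/1.449329 = 0.558046
Iteration 2:
  f(0.558046) = -0.014280
  f'(0.558046) = 1.572326
  x_2 = 0.558046 - (-0.014280)/1.572326 = 0.567128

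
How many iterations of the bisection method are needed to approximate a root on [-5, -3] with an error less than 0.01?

We need (b-a)/2^n ≤ 0.01
(-3 - (-5))/2^n ≤ 0.01
2/2^n ≤ 0.01
2^n ≥ 200
n ≥ log₂(200) = 7.64
n ≥ 8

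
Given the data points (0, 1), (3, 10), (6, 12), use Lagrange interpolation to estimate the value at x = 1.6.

Lagrange interpolation formula:
P(x) = Σ yᵢ × Lᵢ(x)
where Lᵢ(x) = Π_{j≠i} (x - xⱼ)/(xᵢ - xⱼ)

L_0(1.6) = (1.6 - 3)/(0 - 3) × (1.6 - 6)/(0 - 6) = 0.342222
L_1(1.6) = (1.6 - 0)/(3 - 0) × (1.6 - 6)/(3 - 6) = 0.782222
L_2(1.6) = (1.6 - 0)/(6 - 0) × (1.6 - 3)/(6 - 3) = -0.124444

P(1.6) = 1×L_0(1.6) + 10×L_1(1.6) + 12×L_2(1.6)
P(1.6) = 6.671111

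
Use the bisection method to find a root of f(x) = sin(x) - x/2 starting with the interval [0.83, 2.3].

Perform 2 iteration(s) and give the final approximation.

f(x) = sin(x) - x/2
Initial interval: [0.83, 2.3]

Iteration 1:
  c_1 = (0.830000 + 2.300000)/2 = 1.565000
  f(c_1) = f(1.565000) = 0.217483
  f(a) × f(c) ≥ 0, new interval: [1.565000, 2.300000]
Iteration 2:
  c_2 = (1.565000 + 2.300000)/2 = 1.932500
  f(c_2) = f(1.932500) = -0.030955
  f(a) × f(c) < 0, new interval: [1.565000, 1.932500]

After 2 iteration(s), the approximation is c_2 = 1.932500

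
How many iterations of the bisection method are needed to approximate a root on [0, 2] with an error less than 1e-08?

We need (b-a)/2^n ≤ 1e-08
(2 - 0)/2^n ≤ 1e-08
2/2^n ≤ 1e-08
2^n ≥ 200000000
n ≥ log₂(200000000) = 27.58
n ≥ 28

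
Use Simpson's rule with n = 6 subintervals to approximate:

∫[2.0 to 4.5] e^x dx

f(x) = e^x
a = 2.0, b = 4.5, n = 6
h = (b - a)/n = 0.416667

Simpson's rule: (h/3)[f(x₀) + 4f(x₁) + 2f(x₂) + ... + f(xₙ)]

x_0 = 2.0000, f(x_0) = 7.389056, coefficient = 1
x_1 = 2.4167, f(x_1) = 11.208436, coefficient = 4
x_2 = 2.8333, f(x_2) = 17.002040, coefficient = 2
x_3 = 3.2500, f(x_3) = 25.790340, coefficient = 4
x_4 = 3.6667, f(x_4) = 39.121284, coefficient = 2
x_5 = 4.0833, f(x_5) = 59.342950, coefficient = 4
x_6 = 4.5000, f(x_6) = 90.017131, coefficient = 1

I ≈ (0.416667/3) × 595.019739 = 82.641630
Exact value: 82.628075
Error: 0.013555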